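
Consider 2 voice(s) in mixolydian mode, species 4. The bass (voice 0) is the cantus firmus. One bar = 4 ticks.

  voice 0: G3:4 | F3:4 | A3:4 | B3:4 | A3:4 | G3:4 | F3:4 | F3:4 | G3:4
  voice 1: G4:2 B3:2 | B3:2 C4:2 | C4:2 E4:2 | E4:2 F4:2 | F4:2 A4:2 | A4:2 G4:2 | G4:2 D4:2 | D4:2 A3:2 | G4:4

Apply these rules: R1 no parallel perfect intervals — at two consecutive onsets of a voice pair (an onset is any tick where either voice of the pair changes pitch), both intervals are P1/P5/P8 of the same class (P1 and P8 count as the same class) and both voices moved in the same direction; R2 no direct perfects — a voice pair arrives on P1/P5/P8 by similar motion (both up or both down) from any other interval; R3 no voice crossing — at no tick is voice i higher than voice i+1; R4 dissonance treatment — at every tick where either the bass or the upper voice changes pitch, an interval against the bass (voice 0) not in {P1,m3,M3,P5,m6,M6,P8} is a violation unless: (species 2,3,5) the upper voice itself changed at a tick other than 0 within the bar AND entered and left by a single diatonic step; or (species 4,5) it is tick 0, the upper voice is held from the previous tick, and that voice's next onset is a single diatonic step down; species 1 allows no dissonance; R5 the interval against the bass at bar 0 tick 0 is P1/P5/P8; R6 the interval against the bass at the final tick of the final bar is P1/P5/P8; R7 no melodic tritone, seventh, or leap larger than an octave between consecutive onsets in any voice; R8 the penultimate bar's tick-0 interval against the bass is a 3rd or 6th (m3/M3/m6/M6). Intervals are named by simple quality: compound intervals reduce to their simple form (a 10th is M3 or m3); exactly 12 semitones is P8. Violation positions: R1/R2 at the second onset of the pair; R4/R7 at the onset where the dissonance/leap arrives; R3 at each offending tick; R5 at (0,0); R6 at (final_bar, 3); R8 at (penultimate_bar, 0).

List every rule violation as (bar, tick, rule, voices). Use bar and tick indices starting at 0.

bar 0: v0=G3 v1=G4 downbeat P8
bar 1: v0=F3 v1=B3 downbeat TT
bar 2: v0=A3 v1=C4 downbeat m3
bar 3: v0=B3 v1=E4 downbeat P4
bar 4: v0=A3 v1=F4 downbeat m6
bar 5: v0=G3 v1=A4 downbeat M2
bar 6: v0=F3 v1=G4 downbeat M2
bar 7: v0=F3 v1=D4 downbeat M6
bar 8: v0=G3 v1=G4 downbeat P8
  -> R4 @ bar 1 tick 0 v(0, 1): F3/B3 TT untreated
  -> R4 @ bar 3 tick 0 v(0, 1): B3/E4 P4 untreated
  -> R4 @ bar 3 tick 2 v(0, 1): B3/F4 TT untreated
  -> R4 @ bar 6 tick 0 v(0, 1): F3/G4 M2 untreated
  -> R2 @ bar 8 tick 0 v(0, 1): F3/A3 M3 -> G3/G4 P8 similar
  -> R7 @ bar 8 tick 0 v(1,): A3->G4 leap 10st

(1, 0, R4, (0, 1))
(3, 0, R4, (0, 1))
(3, 2, R4, (0, 1))
(6, 0, R4, (0, 1))
(8, 0, R2, (0, 1))
(8, 0, R7, (1,))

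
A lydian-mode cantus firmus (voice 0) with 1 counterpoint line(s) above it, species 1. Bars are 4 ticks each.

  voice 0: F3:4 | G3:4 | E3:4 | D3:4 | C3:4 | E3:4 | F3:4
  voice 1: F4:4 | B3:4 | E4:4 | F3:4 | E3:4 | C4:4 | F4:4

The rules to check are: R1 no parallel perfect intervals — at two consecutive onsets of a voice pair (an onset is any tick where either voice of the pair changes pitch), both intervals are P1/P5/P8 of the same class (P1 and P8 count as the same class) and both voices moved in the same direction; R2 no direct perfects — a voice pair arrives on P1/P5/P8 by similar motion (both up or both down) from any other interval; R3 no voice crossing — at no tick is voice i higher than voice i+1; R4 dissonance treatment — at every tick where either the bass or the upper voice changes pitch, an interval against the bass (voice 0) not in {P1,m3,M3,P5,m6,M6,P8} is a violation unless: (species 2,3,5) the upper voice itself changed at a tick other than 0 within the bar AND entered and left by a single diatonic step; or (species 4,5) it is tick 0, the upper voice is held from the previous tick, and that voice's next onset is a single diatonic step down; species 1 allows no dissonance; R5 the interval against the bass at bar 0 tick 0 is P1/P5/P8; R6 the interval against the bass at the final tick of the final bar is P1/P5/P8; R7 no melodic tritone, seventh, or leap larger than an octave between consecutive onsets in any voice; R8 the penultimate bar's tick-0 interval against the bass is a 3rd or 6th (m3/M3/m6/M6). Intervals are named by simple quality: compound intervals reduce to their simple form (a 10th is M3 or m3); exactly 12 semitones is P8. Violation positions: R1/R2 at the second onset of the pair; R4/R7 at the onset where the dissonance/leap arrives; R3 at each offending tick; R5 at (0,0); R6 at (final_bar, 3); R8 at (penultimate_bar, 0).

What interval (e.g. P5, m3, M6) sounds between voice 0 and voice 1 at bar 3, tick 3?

m3

voice 0=D3 voice 1=F3 -> m3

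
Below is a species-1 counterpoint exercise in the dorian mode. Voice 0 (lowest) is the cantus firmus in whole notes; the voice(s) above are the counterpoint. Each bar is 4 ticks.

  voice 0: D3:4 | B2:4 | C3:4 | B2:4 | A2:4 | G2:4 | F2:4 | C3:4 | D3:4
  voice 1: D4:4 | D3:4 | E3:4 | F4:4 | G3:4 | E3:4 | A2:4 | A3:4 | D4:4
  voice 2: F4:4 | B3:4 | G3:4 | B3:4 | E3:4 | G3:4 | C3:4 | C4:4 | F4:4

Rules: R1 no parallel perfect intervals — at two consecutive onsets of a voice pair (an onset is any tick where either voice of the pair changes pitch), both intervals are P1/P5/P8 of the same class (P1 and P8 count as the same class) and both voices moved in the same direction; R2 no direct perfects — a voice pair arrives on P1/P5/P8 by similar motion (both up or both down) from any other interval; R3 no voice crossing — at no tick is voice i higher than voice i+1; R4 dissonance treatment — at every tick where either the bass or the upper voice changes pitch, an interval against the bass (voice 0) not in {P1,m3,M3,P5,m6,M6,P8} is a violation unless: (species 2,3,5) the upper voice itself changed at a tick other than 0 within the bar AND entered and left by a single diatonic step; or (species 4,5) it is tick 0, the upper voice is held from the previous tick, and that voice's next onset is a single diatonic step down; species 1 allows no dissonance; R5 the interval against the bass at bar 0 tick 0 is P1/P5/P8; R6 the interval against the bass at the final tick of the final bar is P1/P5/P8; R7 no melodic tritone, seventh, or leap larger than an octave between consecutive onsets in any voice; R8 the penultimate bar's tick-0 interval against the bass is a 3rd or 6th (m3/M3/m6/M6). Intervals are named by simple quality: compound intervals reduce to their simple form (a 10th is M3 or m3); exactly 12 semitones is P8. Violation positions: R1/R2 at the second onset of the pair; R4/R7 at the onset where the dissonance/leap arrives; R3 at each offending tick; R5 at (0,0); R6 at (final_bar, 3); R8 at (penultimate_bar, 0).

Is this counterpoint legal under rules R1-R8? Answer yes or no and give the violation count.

bar 0: v0=D3 v1=D4 v2=F4 (m3)
bar 1: v0=B2 v1=D3 v2=B3 (P8)
bar 2: v0=C3 v1=E3 v2=G3 (P5)
bar 3: v0=B2 v1=F4 v2=B3 (P8)
bar 4: v0=A2 v1=G3 v2=E3 (P5)
bar 5: v0=G2 v1=E3 v2=G3 (P8)
bar 6: v0=F2 v1=A2 v2=C3 (P5)
bar 7: v0=C3 v1=A3 v2=C4 (P8)
bar 8: v0=D3 v1=D4 v2=F4 (m3)
  R5 @ bar0.0: opens on m3
  R2 @ bar1.0: D3/F4 m3 -> B2/B3 P8 similar
  R7 @ bar1.0: F4->B3 leap 6st
  R3 @ bar3.0: F4 above B3
  R4 @ bar3.0: B2/F4 TT untreated
  R7 @ bar3.0: E3->F4 leap 13st
  R3 @ bar3.1: F4 above B3
  R3 @ bar3.2: F4 above B3
  R3 @ bar3.3: F4 above B3
  R2 @ bar4.0: B2/B3 P8 -> A2/E3 P5 similar
  R3 @ bar4.0: G3 above E3
  R4 @ bar4.0: A2/G3 m7 untreated
  R7 @ bar4.0: F4->G3 leap 10st
  R3 @ bar4.1: G3 above E3
  R3 @ bar4.2: G3 above E3
  R3 @ bar4.3: G3 above E3
  R2 @ bar6.0: G2/G3 P8 -> F2/C3 P5 similar
  R2 @ bar7.0: F2/C3 P5 -> C3/C4 P8 similar
  R8 @ bar7.0: penult P8 not 3rd/6th
  R2 @ bar8.0: C3/A3 M6 -> D3/D4 P8 similar
  R6 @ bar8.3: closes on m3

No (21 violations)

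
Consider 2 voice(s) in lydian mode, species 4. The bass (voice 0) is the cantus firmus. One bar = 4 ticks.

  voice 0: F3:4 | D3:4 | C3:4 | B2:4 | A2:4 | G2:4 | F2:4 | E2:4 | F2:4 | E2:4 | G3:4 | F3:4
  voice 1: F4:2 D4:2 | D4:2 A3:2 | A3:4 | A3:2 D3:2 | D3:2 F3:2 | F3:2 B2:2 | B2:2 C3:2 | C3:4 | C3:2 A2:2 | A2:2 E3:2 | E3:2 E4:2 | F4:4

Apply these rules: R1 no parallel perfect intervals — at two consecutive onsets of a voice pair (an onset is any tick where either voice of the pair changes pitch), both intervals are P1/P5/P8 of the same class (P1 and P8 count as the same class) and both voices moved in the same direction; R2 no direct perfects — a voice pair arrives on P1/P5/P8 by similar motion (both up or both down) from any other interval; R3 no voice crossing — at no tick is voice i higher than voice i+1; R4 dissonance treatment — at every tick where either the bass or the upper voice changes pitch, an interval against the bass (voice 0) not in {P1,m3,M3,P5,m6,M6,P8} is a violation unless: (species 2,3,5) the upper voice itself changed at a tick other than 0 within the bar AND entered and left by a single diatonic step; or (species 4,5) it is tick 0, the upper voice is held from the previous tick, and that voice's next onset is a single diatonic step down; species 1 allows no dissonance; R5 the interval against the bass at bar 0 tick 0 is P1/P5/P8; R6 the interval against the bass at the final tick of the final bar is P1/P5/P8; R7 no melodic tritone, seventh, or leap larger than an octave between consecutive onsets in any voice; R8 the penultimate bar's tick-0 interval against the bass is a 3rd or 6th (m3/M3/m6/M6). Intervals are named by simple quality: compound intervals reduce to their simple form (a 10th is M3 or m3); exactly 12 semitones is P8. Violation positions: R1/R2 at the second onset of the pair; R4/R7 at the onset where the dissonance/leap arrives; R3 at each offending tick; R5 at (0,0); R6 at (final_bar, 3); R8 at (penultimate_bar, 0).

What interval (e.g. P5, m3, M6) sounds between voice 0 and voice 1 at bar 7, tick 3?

voice 0=E2 voice 1=C3 -> m6

m6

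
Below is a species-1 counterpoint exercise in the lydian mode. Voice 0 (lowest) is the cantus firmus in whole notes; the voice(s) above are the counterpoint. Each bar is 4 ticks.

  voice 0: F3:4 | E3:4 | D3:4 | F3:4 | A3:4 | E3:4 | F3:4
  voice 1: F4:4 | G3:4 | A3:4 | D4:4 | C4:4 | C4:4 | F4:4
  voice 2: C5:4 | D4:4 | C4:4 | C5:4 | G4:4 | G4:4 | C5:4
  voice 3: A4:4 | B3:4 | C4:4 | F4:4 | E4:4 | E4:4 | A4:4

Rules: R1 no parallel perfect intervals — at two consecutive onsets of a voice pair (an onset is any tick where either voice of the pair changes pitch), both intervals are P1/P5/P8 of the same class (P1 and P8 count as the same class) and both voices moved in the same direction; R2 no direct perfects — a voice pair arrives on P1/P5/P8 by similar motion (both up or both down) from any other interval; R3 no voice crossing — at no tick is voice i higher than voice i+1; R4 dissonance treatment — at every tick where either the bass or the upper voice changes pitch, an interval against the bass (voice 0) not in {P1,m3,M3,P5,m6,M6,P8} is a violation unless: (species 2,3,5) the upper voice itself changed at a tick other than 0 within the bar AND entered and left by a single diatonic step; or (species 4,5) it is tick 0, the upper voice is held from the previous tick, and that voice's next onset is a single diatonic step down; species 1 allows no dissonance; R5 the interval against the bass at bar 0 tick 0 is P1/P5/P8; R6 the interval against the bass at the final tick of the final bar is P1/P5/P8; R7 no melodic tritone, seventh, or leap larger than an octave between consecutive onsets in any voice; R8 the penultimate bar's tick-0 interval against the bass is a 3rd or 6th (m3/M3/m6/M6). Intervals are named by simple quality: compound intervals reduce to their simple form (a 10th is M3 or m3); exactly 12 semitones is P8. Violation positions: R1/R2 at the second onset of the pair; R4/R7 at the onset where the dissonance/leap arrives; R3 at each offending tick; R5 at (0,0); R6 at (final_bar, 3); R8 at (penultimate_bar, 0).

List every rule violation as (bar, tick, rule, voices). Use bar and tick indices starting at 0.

(0, 0, R3, (2, 3))
(0, 0, R5, (0, 3))
(0, 1, R3, (2, 3))
(0, 2, R3, (2, 3))
(0, 3, R3, (2, 3))
(1, 0, R1, (1, 2))
(1, 0, R2, (0, 3))
(1, 0, R3, (2, 3))
(1, 0, R4, (0, 2))
(1, 0, R7, (1,))
(1, 0, R7, (2,))
(1, 0, R7, (3,))
(1, 1, R3, (2, 3))
(1, 2, R3, (2, 3))
(1, 3, R3, (2, 3))
(2, 0, R4, (0, 2))
(2, 0, R4, (0, 3))
(3, 0, R2, (0, 2))
(3, 0, R2, (0, 3))
(3, 0, R2, (2, 3))
(3, 0, R3, (2, 3))
(3, 1, R3, (2, 3))
(3, 2, R3, (2, 3))
(3, 3, R3, (2, 3))
(4, 0, R2, (1, 2))
(4, 0, R3, (2, 3))
(4, 0, R4, (0, 2))
(4, 1, R3, (2, 3))
(4, 2, R3, (2, 3))
(4, 3, R3, (2, 3))
(5, 0, R3, (2, 3))
(5, 0, R8, (0, 3))
(5, 1, R3, (2, 3))
(5, 2, R3, (2, 3))
(5, 3, R3, (2, 3))
(6, 0, R1, (1, 2))
(6, 0, R2, (0, 1))
(6, 0, R2, (0, 2))
(6, 0, R3, (2, 3))
(6, 1, R3, (2, 3))
(6, 2, R3, (2, 3))
(6, 3, R3, (2, 3))
(6, 3, R6, (0, 3))

bar 0: v0=F3 v1=F4 v2=C5 v3=A4 downbeat M3
bar 1: v0=E3 v1=G3 v2=D4 v3=B3 downbeat P5
bar 2: v0=D3 v1=A3 v2=C4 v3=C4 downbeat m7
bar 3: v0=F3 v1=D4 v2=C5 v3=F4 downbeat P8
bar 4: v0=A3 v1=C4 v2=G4 v3=E4 downbeat P5
bar 5: v0=E3 v1=C4 v2=G4 v3=E4 downbeat P8
bar 6: v0=F3 v1=F4 v2=C5 v3=A4 downbeat M3
  -> R3 @ bar 0 tick 0 v(2, 3): C5 above A4
  -> R5 @ bar 0 tick 0 v(0, 3): opens on M3
  -> R3 @ bar 0 tick 1 v(2, 3): C5 above A4
  -> R3 @ bar 0 tick 2 v(2, 3): C5 above A4
  -> R3 @ bar 0 tick 3 v(2, 3): C5 above A4
  -> R1 @ bar 1 tick 0 v(1, 2): F4/C5 P5 -> G3/D4 P5 similar
  -> R2 @ bar 1 tick 0 v(0, 3): F3/A4 M3 -> E3/B3 P5 similar
  -> R3 @ bar 1 tick 0 v(2, 3): D4 above B3
  -> R4 @ bar 1 tick 0 v(0, 2): E3/D4 m7 untreated
  -> R7 @ bar 1 tick 0 v(1,): F4->G3 leap 10st
  -> R7 @ bar 1 tick 0 v(2,): C5->D4 leap 10st
  -> R7 @ bar 1 tick 0 v(3,): A4->B3 leap 10st
  -> R3 @ bar 1 tick 1 v(2, 3): D4 above B3
  -> R3 @ bar 1 tick 2 v(2, 3): D4 above B3
  -> R3 @ bar 1 tick 3 v(2, 3): D4 above B3
  -> R4 @ bar 2 tick 0 v(0, 2): D3/C4 m7 untreated
  -> R4 @ bar 2 tick 0 v(0, 3): D3/C4 m7 untreated
  -> R2 @ bar 3 tick 0 v(0, 2): D3/C4 m7 -> F3/C5 P5 similar
  -> R2 @ bar 3 tick 0 v(0, 3): D3/C4 m7 -> F3/F4 P8 similar
  -> R2 @ bar 3 tick 0 v(2, 3): C4/C4 P1 -> C5/F4 P5 similar
  -> R3 @ bar 3 tick 0 v(2, 3): C5 above F4
  -> R3 @ bar 3 tick 1 v(2, 3): C5 above F4
  -> R3 @ bar 3 tick 2 v(2, 3): C5 above F4
  -> R3 @ bar 3 tick 3 v(2, 3): C5 above F4
  -> R2 @ bar 4 tick 0 v(1, 2): D4/C5 m7 -> C4/G4 P5 similar
  -> R3 @ bar 4 tick 0 v(2, 3): G4 above E4
  -> R4 @ bar 4 tick 0 v(0, 2): A3/G4 m7 untreated
  -> R3 @ bar 4 tick 1 v(2, 3): G4 above E4
  -> R3 @ bar 4 tick 2 v(2, 3): G4 above E4
  -> R3 @ bar 4 tick 3 v(2, 3): G4 above E4
  -> R3 @ bar 5 tick 0 v(2, 3): G4 above E4
  -> R8 @ bar 5 tick 0 v(0, 3): penult P8 not 3rd/6th
  -> R3 @ bar 5 tick 1 v(2, 3): G4 above E4
  -> R3 @ bar 5 tick 2 v(2, 3): G4 above E4
  -> R3 @ bar 5 tick 3 v(2, 3): G4 above E4
  -> R1 @ bar 6 tick 0 v(1, 2): C4/G4 P5 -> F4/C5 P5 similar
  -> R2 @ bar 6 tick 0 v(0, 1): E3/C4 m6 -> F3/F4 P8 similar
  -> R2 @ bar 6 tick 0 v(0, 2): E3/G4 m3 -> F3/C5 P5 similar
  -> R3 @ bar 6 tick 0 v(2, 3): C5 above A4
  -> R3 @ bar 6 tick 1 v(2, 3): C5 above A4
  -> R3 @ bar 6 tick 2 v(2, 3): C5 above A4
  -> R3 @ bar 6 tick 3 v(2, 3): C5 above A4
  -> R6 @ bar 6 tick 3 v(0, 3): closes on M3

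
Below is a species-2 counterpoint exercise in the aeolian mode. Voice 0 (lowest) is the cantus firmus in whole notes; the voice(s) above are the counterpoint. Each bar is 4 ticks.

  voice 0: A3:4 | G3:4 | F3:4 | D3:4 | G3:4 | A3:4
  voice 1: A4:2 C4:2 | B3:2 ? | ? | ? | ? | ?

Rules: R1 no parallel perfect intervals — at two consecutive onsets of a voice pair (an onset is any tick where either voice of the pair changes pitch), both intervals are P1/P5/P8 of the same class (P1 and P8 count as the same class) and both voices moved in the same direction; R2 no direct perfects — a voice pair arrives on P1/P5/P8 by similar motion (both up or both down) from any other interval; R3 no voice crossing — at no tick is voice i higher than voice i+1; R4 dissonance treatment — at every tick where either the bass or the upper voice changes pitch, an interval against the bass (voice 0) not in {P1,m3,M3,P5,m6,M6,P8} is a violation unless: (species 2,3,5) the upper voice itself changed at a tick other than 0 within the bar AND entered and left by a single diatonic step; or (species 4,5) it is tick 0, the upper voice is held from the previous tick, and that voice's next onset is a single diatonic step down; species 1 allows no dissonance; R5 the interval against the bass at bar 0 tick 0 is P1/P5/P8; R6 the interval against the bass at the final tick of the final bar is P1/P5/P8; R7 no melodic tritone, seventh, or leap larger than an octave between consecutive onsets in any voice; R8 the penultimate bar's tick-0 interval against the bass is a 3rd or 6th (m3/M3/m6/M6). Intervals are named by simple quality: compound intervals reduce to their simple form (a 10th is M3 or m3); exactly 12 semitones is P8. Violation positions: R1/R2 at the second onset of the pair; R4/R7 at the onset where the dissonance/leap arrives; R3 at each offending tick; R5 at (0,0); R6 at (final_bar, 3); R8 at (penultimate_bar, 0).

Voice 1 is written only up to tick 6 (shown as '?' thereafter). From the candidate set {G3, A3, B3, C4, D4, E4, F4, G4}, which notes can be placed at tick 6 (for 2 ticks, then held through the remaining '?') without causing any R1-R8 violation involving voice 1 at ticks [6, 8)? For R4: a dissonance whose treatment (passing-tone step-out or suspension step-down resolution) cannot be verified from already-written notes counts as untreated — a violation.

G3: legal
A3: violates R4
B3: legal
C4: violates R4
D4: legal
E4: legal
F4: violates R4,R7
G4: legal

{B3, D4, E4, G3, G4}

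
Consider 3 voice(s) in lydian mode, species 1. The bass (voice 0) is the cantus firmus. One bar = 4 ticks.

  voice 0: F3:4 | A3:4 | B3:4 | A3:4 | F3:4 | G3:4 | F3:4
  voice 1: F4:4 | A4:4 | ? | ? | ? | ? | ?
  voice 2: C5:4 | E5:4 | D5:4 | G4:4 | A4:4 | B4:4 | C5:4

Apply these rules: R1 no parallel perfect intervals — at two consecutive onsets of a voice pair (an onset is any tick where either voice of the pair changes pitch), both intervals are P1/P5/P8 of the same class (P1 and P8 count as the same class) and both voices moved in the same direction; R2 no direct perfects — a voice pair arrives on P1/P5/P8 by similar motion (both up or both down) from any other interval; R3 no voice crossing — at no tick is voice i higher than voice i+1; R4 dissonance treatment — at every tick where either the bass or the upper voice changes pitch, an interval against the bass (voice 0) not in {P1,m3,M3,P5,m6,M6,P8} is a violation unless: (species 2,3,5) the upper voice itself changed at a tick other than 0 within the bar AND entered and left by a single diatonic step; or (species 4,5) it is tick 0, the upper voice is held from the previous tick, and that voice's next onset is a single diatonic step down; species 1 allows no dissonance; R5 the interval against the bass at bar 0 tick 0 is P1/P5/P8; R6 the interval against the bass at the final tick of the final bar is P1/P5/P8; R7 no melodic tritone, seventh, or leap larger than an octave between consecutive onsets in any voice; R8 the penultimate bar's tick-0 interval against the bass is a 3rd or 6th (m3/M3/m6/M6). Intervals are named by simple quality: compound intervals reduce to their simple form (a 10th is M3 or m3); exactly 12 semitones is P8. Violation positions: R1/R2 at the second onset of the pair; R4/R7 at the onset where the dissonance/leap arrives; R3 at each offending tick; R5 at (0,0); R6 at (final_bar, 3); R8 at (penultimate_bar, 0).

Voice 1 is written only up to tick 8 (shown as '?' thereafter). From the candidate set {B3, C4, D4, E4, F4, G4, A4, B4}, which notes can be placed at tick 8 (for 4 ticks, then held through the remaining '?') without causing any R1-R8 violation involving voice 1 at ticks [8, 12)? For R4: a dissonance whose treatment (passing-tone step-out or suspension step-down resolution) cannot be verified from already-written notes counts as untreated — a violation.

{}

B3: violates R7
C4: violates R4
D4: violates R2
E4: violates R4
F4: violates R4
G4: violates R1
A4: violates R4
B4: violates R1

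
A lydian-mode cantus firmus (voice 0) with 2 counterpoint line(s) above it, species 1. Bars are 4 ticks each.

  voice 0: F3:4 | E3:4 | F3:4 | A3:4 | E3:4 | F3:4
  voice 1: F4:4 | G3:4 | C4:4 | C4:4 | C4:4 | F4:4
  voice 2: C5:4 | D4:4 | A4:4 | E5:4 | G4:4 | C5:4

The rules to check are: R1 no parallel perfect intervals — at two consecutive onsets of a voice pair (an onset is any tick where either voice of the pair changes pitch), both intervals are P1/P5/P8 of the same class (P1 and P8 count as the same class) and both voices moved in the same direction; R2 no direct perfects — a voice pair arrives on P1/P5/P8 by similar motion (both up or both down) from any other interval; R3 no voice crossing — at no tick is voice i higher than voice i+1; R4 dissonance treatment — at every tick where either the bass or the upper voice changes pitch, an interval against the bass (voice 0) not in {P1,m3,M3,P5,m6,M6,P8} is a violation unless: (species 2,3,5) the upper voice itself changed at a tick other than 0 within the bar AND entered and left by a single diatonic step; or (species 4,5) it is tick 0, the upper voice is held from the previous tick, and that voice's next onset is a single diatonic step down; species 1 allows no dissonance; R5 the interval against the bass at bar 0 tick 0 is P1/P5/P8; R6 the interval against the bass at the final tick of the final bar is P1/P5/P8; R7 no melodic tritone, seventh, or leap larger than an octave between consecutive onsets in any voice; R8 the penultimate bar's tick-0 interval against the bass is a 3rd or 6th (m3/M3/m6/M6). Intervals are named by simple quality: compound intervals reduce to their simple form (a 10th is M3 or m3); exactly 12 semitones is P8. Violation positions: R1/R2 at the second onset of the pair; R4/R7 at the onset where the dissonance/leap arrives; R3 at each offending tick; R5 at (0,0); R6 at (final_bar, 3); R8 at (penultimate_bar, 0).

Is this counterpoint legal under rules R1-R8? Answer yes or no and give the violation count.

No (9 violations)

bar 0: v0=F3 v1=F4 v2=C5 (P5)
bar 1: v0=E3 v1=G3 v2=D4 (m7)
bar 2: v0=F3 v1=C4 v2=A4 (M3)
bar 3: v0=A3 v1=C4 v2=E5 (P5)
bar 4: v0=E3 v1=C4 v2=G4 (m3)
bar 5: v0=F3 v1=F4 v2=C5 (P5)
  R1 @ bar1.0: F4/C5 P5 -> G3/D4 P5 similar
  R4 @ bar1.0: E3/D4 m7 untreated
  R7 @ bar1.0: F4->G3 leap 10st
  R7 @ bar1.0: C5->D4 leap 10st
  R2 @ bar2.0: E3/G3 m3 -> F3/C4 P5 similar
  R2 @ bar3.0: F3/A4 M3 -> A3/E5 P5 similar
  R1 @ bar5.0: C4/G4 P5 -> F4/C5 P5 similar
  R2 @ bar5.0: E3/C4 m6 -> F3/F4 P8 similar
  R2 @ bar5.0: E3/G4 m3 -> F3/C5 P5 similar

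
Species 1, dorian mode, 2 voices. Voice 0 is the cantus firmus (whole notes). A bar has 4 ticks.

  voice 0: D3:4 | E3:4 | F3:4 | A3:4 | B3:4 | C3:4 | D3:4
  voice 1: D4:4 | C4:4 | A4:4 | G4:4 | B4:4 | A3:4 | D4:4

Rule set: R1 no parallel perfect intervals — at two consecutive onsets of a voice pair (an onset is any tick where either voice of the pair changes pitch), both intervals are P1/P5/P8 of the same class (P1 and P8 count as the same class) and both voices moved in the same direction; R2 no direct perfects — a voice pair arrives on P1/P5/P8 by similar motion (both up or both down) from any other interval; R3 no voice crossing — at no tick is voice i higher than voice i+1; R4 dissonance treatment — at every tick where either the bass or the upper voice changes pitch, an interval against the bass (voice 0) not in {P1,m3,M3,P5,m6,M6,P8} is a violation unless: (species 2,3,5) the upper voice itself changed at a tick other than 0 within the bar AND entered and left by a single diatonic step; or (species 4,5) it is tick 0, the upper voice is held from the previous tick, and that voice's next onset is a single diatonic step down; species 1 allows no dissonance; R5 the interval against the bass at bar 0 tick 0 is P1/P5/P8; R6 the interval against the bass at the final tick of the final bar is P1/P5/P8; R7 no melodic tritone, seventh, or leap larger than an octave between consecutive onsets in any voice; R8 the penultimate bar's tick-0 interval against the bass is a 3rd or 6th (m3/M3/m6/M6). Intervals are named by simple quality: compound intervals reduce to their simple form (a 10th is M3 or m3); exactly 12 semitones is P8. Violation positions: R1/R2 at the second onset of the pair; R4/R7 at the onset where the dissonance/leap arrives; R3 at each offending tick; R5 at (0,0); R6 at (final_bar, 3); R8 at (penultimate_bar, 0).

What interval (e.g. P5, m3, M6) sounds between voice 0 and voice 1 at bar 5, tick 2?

voice 0=C3 voice 1=A3 -> M6

M6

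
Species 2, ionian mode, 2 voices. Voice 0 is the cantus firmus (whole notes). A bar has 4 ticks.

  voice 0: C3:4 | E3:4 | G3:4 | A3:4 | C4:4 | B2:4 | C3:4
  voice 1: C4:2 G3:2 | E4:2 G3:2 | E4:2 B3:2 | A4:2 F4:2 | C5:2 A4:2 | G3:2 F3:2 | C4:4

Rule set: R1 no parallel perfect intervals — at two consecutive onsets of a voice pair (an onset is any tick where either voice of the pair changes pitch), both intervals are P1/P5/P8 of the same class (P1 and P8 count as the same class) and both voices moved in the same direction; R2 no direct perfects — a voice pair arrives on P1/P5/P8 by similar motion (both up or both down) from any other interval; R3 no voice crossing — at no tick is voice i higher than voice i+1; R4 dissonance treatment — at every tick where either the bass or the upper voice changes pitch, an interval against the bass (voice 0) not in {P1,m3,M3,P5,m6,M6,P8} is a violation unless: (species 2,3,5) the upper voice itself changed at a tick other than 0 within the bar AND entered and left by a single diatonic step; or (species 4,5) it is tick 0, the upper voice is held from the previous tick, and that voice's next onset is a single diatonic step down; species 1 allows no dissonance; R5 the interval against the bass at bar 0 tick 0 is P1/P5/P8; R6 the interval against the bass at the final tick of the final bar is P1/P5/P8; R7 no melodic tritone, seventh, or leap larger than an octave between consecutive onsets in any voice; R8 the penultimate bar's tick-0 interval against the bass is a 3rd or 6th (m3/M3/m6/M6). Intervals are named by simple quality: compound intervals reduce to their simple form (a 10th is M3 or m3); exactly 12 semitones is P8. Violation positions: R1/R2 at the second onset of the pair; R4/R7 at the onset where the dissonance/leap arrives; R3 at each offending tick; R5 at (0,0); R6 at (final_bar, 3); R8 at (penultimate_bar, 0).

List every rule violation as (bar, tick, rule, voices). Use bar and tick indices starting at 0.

bar 0: v0=C3 v1=C4 downbeat P8
bar 1: v0=E3 v1=E4 downbeat P8
bar 2: v0=G3 v1=E4 downbeat M6
bar 3: v0=A3 v1=A4 downbeat P8
bar 4: v0=C4 v1=C5 downbeat P8
bar 5: v0=B2 v1=G3 downbeat m6
bar 6: v0=C3 v1=C4 downbeat P8
  -> R2 @ bar 1 tick 0 v(0, 1): C3/G3 P5 -> E3/E4 P8 similar
  -> R2 @ bar 3 tick 0 v(0, 1): G3/B3 M3 -> A3/A4 P8 similar
  -> R7 @ bar 3 tick 0 v(1,): B3->A4 leap 10st
  -> R2 @ bar 4 tick 0 v(0, 1): A3/F4 m6 -> C4/C5 P8 similar
  -> R7 @ bar 5 tick 0 v(0,): C4->B2 leap 13st
  -> R7 @ bar 5 tick 0 v(1,): A4->G3 leap 14st
  -> R4 @ bar 5 tick 2 v(0, 1): B2/F3 TT untreated
  -> R2 @ bar 6 tick 0 v(0, 1): B2/F3 TT -> C3/C4 P8 similar

(1, 0, R2, (0, 1))
(3, 0, R2, (0, 1))
(3, 0, R7, (1,))
(4, 0, R2, (0, 1))
(5, 0, R7, (0,))
(5, 0, R7, (1,))
(5, 2, R4, (0, 1))
(6, 0, R2, (0, 1))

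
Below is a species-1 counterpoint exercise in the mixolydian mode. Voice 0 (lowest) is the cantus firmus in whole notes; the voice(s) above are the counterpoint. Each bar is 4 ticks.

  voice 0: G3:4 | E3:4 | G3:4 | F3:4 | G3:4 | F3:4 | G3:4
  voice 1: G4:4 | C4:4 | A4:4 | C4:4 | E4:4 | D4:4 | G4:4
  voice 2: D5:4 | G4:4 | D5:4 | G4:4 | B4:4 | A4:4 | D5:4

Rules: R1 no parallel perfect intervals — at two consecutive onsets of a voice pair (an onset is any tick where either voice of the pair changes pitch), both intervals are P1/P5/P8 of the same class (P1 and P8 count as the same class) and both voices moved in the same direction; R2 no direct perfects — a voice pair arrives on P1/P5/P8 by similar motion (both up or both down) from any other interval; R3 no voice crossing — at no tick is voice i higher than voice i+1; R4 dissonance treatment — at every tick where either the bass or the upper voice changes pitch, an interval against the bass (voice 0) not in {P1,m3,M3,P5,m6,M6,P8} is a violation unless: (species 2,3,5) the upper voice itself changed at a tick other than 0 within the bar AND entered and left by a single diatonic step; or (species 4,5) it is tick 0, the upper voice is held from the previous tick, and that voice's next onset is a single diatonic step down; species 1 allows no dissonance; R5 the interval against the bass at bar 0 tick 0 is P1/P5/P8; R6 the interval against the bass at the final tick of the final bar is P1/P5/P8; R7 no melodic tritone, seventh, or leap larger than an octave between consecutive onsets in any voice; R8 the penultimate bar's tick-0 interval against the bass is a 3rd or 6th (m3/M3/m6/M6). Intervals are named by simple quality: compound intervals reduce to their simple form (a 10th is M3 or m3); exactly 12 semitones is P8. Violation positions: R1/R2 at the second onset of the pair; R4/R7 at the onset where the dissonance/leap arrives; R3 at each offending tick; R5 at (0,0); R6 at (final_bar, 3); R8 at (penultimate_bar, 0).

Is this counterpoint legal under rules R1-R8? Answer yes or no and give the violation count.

bar 0: v0=G3 v1=G4 v2=D5 (P5)
bar 1: v0=E3 v1=C4 v2=G4 (m3)
bar 2: v0=G3 v1=A4 v2=D5 (P5)
bar 3: v0=F3 v1=C4 v2=G4 (M2)
bar 4: v0=G3 v1=E4 v2=B4 (M3)
bar 5: v0=F3 v1=D4 v2=A4 (M3)
bar 6: v0=G3 v1=G4 v2=D5 (P5)
  R1 @ bar1.0: G4/D5 P5 -> C4/G4 P5 similar
  R2 @ bar2.0: E3/G4 m3 -> G3/D5 P5 similar
  R4 @ bar2.0: G3/A4 M2 untreated
  R2 @ bar3.0: G3/A4 M2 -> F3/C4 P5 similar
  R2 @ bar3.0: A4/D5 P4 -> C4/G4 P5 similar
  R4 @ bar3.0: F3/G4 M2 untreated
  R1 @ bar4.0: C4/G4 P5 -> E4/B4 P5 similar
  R1 @ bar5.0: E4/B4 P5 -> D4/A4 P5 similar
  R1 @ bar6.0: D4/A4 P5 -> G4/D5 P5 similar
  R2 @ bar6.0: F3/D4 M6 -> G3/G4 P8 similar
  R2 @ bar6.0: F3/A4 M3 -> G3/D5 P5 similar

No (11 violations)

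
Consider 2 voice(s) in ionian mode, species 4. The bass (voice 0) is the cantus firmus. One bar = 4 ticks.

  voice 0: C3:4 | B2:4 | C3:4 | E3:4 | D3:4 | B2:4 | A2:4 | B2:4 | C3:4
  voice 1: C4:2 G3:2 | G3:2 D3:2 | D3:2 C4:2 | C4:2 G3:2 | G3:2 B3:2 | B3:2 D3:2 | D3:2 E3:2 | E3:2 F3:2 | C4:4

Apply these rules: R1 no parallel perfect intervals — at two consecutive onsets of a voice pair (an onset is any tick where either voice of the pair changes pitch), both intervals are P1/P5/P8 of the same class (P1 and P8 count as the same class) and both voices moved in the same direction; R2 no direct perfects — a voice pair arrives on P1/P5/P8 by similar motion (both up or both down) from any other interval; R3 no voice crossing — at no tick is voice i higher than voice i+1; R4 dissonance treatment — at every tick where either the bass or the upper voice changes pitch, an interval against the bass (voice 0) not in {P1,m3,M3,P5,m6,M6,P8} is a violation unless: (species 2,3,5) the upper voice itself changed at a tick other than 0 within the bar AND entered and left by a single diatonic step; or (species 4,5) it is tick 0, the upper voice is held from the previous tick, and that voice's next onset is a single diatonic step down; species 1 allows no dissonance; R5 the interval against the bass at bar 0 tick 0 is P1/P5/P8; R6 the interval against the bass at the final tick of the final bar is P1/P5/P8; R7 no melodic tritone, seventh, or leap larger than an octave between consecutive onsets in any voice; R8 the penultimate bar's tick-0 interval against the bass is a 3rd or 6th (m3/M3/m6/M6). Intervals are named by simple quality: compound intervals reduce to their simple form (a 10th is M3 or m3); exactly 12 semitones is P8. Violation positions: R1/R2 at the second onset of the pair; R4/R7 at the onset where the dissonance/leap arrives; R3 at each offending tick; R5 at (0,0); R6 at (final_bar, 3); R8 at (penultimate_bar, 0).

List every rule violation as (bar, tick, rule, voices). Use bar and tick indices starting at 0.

(2, 0, R4, (0, 1))
(2, 2, R7, (1,))
(4, 0, R4, (0, 1))
(6, 0, R4, (0, 1))
(7, 0, R4, (0, 1))
(7, 0, R8, (0, 1))
(7, 2, R4, (0, 1))
(8, 0, R2, (0, 1))

bar 0: v0=C3 v1=C4 downbeat P8
bar 1: v0=B2 v1=G3 downbeat m6
bar 2: v0=C3 v1=D3 downbeat M2
bar 3: v0=E3 v1=C4 downbeat m6
bar 4: v0=D3 v1=G3 downbeat P4
bar 5: v0=B2 v1=B3 downbeat P8
bar 6: v0=A2 v1=D3 downbeat P4
bar 7: v0=B2 v1=E3 downbeat P4
bar 8: v0=C3 v1=C4 downbeat P8
  -> R4 @ bar 2 tick 0 v(0, 1): C3/D3 M2 untreated
  -> R7 @ bar 2 tick 2 v(1,): D3->C4 leap 10st
  -> R4 @ bar 4 tick 0 v(0, 1): D3/G3 P4 untreated
  -> R4 @ bar 6 tick 0 v(0, 1): A2/D3 P4 untreated
  -> R4 @ bar 7 tick 0 v(0, 1): B2/E3 P4 untreated
  -> R8 @ bar 7 tick 0 v(0, 1): penult P4 not 3rd/6th
  -> R4 @ bar 7 tick 2 v(0, 1): B2/F3 TT untreated
  -> R2 @ bar 8 tick 0 v(0, 1): B2/F3 TT -> C3/C4 P8 similar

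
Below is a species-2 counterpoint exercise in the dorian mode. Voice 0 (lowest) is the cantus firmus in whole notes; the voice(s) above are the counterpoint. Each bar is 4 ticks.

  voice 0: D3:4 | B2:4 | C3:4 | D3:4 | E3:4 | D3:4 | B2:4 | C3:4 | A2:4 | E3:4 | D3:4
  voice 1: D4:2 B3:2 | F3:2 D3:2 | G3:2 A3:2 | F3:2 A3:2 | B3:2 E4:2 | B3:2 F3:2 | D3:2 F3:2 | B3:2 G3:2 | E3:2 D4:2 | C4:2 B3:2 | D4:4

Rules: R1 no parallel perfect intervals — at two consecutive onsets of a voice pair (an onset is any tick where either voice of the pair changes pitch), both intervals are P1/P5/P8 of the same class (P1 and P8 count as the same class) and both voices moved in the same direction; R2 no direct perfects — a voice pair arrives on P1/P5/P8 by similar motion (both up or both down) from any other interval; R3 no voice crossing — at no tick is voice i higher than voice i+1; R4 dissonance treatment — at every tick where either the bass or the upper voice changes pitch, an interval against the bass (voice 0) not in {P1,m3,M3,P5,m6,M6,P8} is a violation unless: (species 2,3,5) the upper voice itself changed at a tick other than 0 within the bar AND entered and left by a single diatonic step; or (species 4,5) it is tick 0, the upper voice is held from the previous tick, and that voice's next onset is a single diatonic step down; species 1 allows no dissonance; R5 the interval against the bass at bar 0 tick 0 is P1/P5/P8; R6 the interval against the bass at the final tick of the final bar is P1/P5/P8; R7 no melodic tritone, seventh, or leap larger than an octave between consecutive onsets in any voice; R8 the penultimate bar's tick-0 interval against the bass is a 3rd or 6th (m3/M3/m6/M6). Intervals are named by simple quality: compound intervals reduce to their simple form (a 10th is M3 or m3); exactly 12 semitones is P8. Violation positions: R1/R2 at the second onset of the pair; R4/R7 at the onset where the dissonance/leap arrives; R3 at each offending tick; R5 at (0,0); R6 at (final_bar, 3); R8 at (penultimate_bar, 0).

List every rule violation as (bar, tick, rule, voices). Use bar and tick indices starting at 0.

bar 0: v0=D3 v1=D4 downbeat P8
bar 1: v0=B2 v1=F3 downbeat TT
bar 2: v0=C3 v1=G3 downbeat P5
bar 3: v0=D3 v1=F3 downbeat m3
bar 4: v0=E3 v1=B3 downbeat P5
bar 5: v0=D3 v1=B3 downbeat M6
bar 6: v0=B2 v1=D3 downbeat m3
bar 7: v0=C3 v1=B3 downbeat M7
bar 8: v0=A2 v1=E3 downbeat P5
bar 9: v0=E3 v1=C4 downbeat m6
bar 10: v0=D3 v1=D4 downbeat P8
  -> R4 @ bar 1 tick 0 v(0, 1): B2/F3 TT untreated
  -> R7 @ bar 1 tick 0 v(1,): B3->F3 leap 6st
  -> R2 @ bar 2 tick 0 v(0, 1): B2/D3 m3 -> C3/G3 P5 similar
  -> R1 @ bar 4 tick 0 v(0, 1): D3/A3 P5 -> E3/B3 P5 similar
  -> R7 @ bar 5 tick 2 v(1,): B3->F3 leap 6st
  -> R4 @ bar 6 tick 2 v(0, 1): B2/F3 TT untreated
  -> R4 @ bar 7 tick 0 v(0, 1): C3/B3 M7 untreated
  -> R7 @ bar 7 tick 0 v(1,): F3->B3 leap 6st
  -> R1 @ bar 8 tick 0 v(0, 1): C3/G3 P5 -> A2/E3 P5 similar
  -> R4 @ bar 8 tick 2 v(0, 1): A2/D4 P4 untreated
  -> R7 @ bar 8 tick 2 v(1,): E3->D4 leap 10st

(1, 0, R4, (0, 1))
(1, 0, R7, (1,))
(2, 0, R2, (0, 1))
(4, 0, R1, (0, 1))
(5, 2, R7, (1,))
(6, 2, R4, (0, 1))
(7, 0, R4, (0, 1))
(7, 0, R7, (1,))
(8, 0, R1, (0, 1))
(8, 2, R4, (0, 1))
(8, 2, R7, (1,))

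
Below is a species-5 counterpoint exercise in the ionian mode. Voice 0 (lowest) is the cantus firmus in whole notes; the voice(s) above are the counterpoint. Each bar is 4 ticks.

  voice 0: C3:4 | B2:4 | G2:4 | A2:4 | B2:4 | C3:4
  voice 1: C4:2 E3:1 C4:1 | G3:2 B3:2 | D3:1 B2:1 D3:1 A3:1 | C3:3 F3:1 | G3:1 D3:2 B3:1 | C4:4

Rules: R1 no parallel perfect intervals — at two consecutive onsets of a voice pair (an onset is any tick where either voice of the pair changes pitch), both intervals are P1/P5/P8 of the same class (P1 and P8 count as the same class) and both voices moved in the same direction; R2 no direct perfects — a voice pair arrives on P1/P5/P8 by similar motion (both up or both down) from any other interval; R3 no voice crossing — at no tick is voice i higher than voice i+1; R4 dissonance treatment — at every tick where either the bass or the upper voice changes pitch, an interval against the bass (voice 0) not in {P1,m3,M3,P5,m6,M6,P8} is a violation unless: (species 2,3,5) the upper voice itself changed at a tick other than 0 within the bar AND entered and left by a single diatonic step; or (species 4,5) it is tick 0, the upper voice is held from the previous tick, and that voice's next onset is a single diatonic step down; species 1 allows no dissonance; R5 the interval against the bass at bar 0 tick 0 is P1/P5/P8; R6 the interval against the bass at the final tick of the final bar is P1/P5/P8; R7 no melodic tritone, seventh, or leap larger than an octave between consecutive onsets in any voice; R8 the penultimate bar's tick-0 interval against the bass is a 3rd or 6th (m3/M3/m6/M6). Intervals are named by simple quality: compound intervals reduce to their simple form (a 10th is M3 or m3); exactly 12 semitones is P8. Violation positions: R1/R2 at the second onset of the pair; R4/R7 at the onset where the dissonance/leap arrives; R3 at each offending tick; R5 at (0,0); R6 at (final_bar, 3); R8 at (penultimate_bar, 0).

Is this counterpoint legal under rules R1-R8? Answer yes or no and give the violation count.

No (3 violations)

bar 0: v0=C3 v1=C4 (P8)
bar 1: v0=B2 v1=G3 (m6)
bar 2: v0=G2 v1=D3 (P5)
bar 3: v0=A2 v1=C3 (m3)
bar 4: v0=B2 v1=G3 (m6)
bar 5: v0=C3 v1=C4 (P8)
  R2 @ bar2.0: B2/B3 P8 -> G2/D3 P5 similar
  R4 @ bar2.3: G2/A3 M2 untreated
  R1 @ bar5.0: B2/B3 P8 -> C3/C4 P8 similar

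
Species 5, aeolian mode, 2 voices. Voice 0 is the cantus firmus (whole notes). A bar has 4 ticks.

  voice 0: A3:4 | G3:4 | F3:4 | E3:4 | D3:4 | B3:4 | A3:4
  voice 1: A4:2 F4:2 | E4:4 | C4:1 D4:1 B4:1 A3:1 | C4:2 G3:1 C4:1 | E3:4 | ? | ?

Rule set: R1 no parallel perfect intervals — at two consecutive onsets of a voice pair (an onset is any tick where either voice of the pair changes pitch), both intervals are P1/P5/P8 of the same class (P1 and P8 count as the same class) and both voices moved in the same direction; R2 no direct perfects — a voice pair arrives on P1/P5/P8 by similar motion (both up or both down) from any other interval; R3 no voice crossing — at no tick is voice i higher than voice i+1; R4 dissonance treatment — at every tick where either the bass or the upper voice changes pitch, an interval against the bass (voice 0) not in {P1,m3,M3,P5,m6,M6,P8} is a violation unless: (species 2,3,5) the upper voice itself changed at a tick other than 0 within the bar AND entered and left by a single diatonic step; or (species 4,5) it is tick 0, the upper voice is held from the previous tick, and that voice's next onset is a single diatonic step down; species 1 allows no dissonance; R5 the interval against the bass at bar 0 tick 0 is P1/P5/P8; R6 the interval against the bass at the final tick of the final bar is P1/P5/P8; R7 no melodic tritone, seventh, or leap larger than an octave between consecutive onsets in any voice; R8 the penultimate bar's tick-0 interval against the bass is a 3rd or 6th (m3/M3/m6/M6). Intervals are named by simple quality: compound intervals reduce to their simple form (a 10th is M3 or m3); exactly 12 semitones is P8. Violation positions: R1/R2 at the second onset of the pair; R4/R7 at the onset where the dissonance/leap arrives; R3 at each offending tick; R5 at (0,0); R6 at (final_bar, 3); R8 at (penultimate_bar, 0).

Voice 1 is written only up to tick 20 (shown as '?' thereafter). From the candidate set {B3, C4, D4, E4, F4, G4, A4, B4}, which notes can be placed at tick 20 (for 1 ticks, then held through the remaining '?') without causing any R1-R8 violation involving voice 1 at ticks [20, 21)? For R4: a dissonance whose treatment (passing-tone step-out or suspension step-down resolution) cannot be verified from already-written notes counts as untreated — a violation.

{}

B3: violates R2,R8
C4: violates R4,R8
D4: violates R7
E4: violates R4,R8
F4: violates R4,R7,R8
G4: violates R7
A4: violates R4,R7,R8
B4: violates R2,R7,R8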